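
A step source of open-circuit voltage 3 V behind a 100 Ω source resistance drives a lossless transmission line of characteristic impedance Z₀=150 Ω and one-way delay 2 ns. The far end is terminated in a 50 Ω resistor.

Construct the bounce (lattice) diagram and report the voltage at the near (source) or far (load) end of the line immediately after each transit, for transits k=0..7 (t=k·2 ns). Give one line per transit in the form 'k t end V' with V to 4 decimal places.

Γ_L=-0.500000, Γ_S=-0.200000; launch V₁=3·150/250=1.800000
k=0 src: V=1.8000
k=1 load: inc=1.800000, refl=1.800000·-0.500000=-0.9000; V=0.000000+1.800000+-0.900000=0.9000
k=2 src: inc=-0.900000, refl=-0.900000·-0.200000=0.1800; V=1.800000+-0.900000+0.180000=1.0800
k=3 load: inc=0.180000, refl=0.180000·-0.500000=-0.0900; V=0.900000+0.180000+-0.090000=0.9900
k=4 src: inc=-0.090000, refl=-0.090000·-0.200000=0.0180; V=1.080000+-0.090000+0.018000=1.0080
k=5 load: inc=0.018000, refl=0.018000·-0.500000=-0.0090; V=0.990000+0.018000+-0.009000=0.9990
k=6 src: inc=-0.009000, refl=-0.009000·-0.200000=0.0018; V=1.008000+-0.009000+0.001800=1.0008
k=7 load: inc=0.001800, refl=0.001800·-0.500000=-0.0009; V=0.999000+0.001800+-0.000900=0.9999

0 0 source 1.8000
1 2 load 0.9000
2 4 source 1.0800
3 6 load 0.9900
4 8 source 1.0080
5 10 load 0.9990
6 12 source 1.0008
7 14 load 0.9999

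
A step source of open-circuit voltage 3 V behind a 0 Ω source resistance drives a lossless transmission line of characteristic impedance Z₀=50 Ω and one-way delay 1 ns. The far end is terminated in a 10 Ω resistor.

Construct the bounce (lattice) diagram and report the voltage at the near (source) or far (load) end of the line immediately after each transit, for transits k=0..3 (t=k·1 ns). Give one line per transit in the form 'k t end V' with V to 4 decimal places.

Γ_L=-0.666667, Γ_S=-1.000000; launch V₁=3·50/50=3.000000
k=0 src: V=3.0000
k=1 load: inc=3.000000, refl=3.000000·-0.666667=-2.0000; V=0.000000+3.000000+-2.000000=1.0000
k=2 src: inc=-2.000000, refl=-2.000000·-1.000000=2.0000; V=3.000000+-2.000000+2.000000=3.0000
k=3 load: inc=2.000000, refl=2.000000·-0.666667=-1.3333; V=1.000000+2.000000+-1.333333=1.6667

0 0 source 3.0000
1 1 load 1.0000
2 2 source 3.0000
3 3 load 1.6667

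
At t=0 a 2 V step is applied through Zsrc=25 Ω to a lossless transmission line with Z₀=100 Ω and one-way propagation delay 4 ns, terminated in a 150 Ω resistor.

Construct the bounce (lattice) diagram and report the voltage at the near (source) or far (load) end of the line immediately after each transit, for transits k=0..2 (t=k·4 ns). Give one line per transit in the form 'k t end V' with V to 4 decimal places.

Γ_L=0.200000, Γ_S=-0.600000; launch V₁=2·100/125=1.600000
k=0 src: V=1.6000
k=1 load: inc=1.600000, refl=1.600000·0.200000=0.3200; V=0.000000+1.600000+0.320000=1.9200
k=2 src: inc=0.320000, refl=0.320000·-0.600000=-0.1920; V=1.600000+0.320000+-0.192000=1.7280

0 0 source 1.6000
1 4 load 1.9200
2 8 source 1.7280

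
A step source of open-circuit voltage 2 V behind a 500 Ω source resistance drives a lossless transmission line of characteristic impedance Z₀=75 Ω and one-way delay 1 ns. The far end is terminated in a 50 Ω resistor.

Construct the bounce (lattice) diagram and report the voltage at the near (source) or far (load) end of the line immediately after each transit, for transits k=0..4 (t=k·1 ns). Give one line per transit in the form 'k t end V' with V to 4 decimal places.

0 0 source 0.2609
1 1 load 0.2087
2 2 source 0.1701
3 3 load 0.1778
4 4 source 0.1835

Γ_L=-0.200000, Γ_S=0.739130; launch V₁=2·75/575=0.260870
k=0 src: V=0.2609
k=1 load: inc=0.260870, refl=0.260870·-0.200000=-0.0522; V=0.000000+0.260870+-0.052174=0.2087
k=2 src: inc=-0.052174, refl=-0.052174·0.739130=-0.0386; V=0.260870+-0.052174+-0.038563=0.1701
k=3 load: inc=-0.038563, refl=-0.038563·-0.200000=0.0077; V=0.208696+-0.038563+0.007713=0.1778
k=4 src: inc=0.007713, refl=0.007713·0.739130=0.0057; V=0.170132+0.007713+0.005701=0.1835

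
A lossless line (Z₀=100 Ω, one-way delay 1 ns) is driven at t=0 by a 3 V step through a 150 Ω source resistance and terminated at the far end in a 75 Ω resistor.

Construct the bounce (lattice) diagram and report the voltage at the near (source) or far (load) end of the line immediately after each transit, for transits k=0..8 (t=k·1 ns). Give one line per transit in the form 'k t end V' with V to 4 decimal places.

Γ_L=-0.142857, Γ_S=0.200000; launch V₁=3·100/250=1.200000
k=0 src: V=1.2000
k=1 load: inc=1.200000, refl=1.200000·-0.142857=-0.1714; V=0.000000+1.200000+-0.171429=1.0286
k=2 src: inc=-0.171429, refl=-0.171429·0.200000=-0.0343; V=1.200000+-0.171429+-0.034286=0.9943
k=3 load: inc=-0.034286, refl=-0.034286·-0.142857=0.0049; V=1.028571+-0.034286+0.004898=0.9992
k=4 src: inc=0.004898, refl=0.004898·0.200000=0.0010; V=0.994286+0.004898+0.000980=1.0002
k=5 load: inc=0.000980, refl=0.000980·-0.142857=-0.0001; V=0.999184+0.000980+-0.000140=1.0000
k=6 src: inc=-0.000140, refl=-0.000140·0.200000=-0.0000; V=1.000163+-0.000140+-0.000028=1.0000
k=7 load: inc=-0.000028, refl=-0.000028·-0.142857=0.0000; V=1.000023+-0.000028+0.000004=1.0000
k=8 src: inc=0.000004, refl=0.000004·0.200000=0.0000; V=0.999995+0.000004+0.000001=1.0000

0 0 source 1.2000
1 1 load 1.0286
2 2 source 0.9943
3 3 load 0.9992
4 4 source 1.0002
5 5 load 1.0000
6 6 source 1.0000
7 7 load 1.0000
8 8 source 1.0000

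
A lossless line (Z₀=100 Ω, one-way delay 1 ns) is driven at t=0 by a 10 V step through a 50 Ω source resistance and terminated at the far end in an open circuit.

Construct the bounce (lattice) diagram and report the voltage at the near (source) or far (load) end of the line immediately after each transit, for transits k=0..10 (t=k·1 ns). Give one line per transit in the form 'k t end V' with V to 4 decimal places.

0 0 source 6.6667
1 1 load 13.3333
2 2 source 11.1111
3 3 load 8.8889
4 4 source 9.6296
5 5 load 10.3704
6 6 source 10.1235
7 7 load 9.8765
8 8 source 9.9588
9 9 load 10.0412
10 10 source 10.0137

Γ_L=1.000000, Γ_S=-0.333333; launch V₁=10·100/150=6.666667
k=0 src: V=6.6667
k=1 load: inc=6.666667, refl=6.666667·1.000000=6.6667; V=0.000000+6.666667+6.666667=13.3333
k=2 src: inc=6.666667, refl=6.666667·-0.333333=-2.2222; V=6.666667+6.666667+-2.222222=11.1111
k=3 load: inc=-2.222222, refl=-2.222222·1.000000=-2.2222; V=13.333333+-2.222222+-2.222222=8.8889
k=4 src: inc=-2.222222, refl=-2.222222·-0.333333=0.7407; V=11.111111+-2.222222+0.740741=9.6296
k=5 load: inc=0.740741, refl=0.740741·1.000000=0.7407; V=8.888889+0.740741+0.740741=10.3704
k=6 src: inc=0.740741, refl=0.740741·-0.333333=-0.2469; V=9.629630+0.740741+-0.246914=10.1235
k=7 load: inc=-0.246914, refl=-0.246914·1.000000=-0.2469; V=10.370370+-0.246914+-0.246914=9.8765
k=8 src: inc=-0.246914, refl=-0.246914·-0.333333=0.0823; V=10.123457+-0.246914+0.082305=9.9588
k=9 load: inc=0.082305, refl=0.082305·1.000000=0.0823; V=9.876543+0.082305+0.082305=10.0412
k=10 src: inc=0.082305, refl=0.082305·-0.333333=-0.0274; V=9.958848+0.082305+-0.027435=10.0137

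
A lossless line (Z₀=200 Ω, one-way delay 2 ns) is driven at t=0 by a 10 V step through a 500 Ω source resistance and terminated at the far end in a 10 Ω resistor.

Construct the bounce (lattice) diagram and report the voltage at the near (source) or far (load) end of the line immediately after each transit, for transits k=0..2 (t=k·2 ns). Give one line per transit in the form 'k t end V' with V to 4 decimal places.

Γ_L=-0.904762, Γ_S=0.428571; launch V₁=10·200/700=2.857143
k=0 src: V=2.8571
k=1 load: inc=2.857143, refl=2.857143·-0.904762=-2.5850; V=0.000000+2.857143+-2.585034=0.2721
k=2 src: inc=-2.585034, refl=-2.585034·0.428571=-1.1079; V=2.857143+-2.585034+-1.107872=-0.8358

0 0 source 2.8571
1 2 load 0.2721
2 4 source -0.8358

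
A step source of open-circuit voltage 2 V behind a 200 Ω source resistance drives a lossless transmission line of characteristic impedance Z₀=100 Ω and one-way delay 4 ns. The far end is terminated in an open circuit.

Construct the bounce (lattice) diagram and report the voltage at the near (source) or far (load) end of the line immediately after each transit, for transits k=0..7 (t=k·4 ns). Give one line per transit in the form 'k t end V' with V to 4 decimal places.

Γ_L=1.000000, Γ_S=0.333333; launch V₁=2·100/300=0.666667
k=0 src: V=0.6667
k=1 load: inc=0.666667, refl=0.666667·1.000000=0.6667; V=0.000000+0.666667+0.666667=1.3333
k=2 src: inc=0.666667, refl=0.666667·0.333333=0.2222; V=0.666667+0.666667+0.222222=1.5556
k=3 load: inc=0.222222, refl=0.222222·1.000000=0.2222; V=1.333333+0.222222+0.222222=1.7778
k=4 src: inc=0.222222, refl=0.222222·0.333333=0.0741; V=1.555556+0.222222+0.074074=1.8519
k=5 load: inc=0.074074, refl=0.074074·1.000000=0.0741; V=1.777778+0.074074+0.074074=1.9259
k=6 src: inc=0.074074, refl=0.074074·0.333333=0.0247; V=1.851852+0.074074+0.024691=1.9506
k=7 load: inc=0.024691, refl=0.024691·1.000000=0.0247; V=1.925926+0.024691+0.024691=1.9753

0 0 source 0.6667
1 4 load 1.3333
2 8 source 1.5556
3 12 load 1.7778
4 16 source 1.8519
5 20 load 1.9259
6 24 source 1.9506
7 28 load 1.9753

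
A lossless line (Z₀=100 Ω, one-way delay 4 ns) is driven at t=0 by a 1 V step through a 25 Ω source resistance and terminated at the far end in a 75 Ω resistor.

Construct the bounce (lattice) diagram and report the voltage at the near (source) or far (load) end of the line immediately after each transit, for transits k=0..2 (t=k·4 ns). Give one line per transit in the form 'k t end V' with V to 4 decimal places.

0 0 source 0.8000
1 4 load 0.6857
2 8 source 0.7543

Γ_L=-0.142857, Γ_S=-0.600000; launch V₁=1·100/125=0.800000
k=0 src: V=0.8000
k=1 load: inc=0.800000, refl=0.800000·-0.142857=-0.1143; V=0.000000+0.800000+-0.114286=0.6857
k=2 src: inc=-0.114286, refl=-0.114286·-0.600000=0.0686; V=0.800000+-0.114286+0.068571=0.7543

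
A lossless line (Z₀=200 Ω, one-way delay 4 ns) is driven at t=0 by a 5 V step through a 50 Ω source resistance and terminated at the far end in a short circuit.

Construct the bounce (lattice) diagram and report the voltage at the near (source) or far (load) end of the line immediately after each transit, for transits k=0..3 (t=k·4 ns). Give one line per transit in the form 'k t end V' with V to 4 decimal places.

0 0 source 4.0000
1 4 load 0.0000
2 8 source 2.4000
3 12 load 0.0000

Γ_L=-1.000000, Γ_S=-0.600000; launch V₁=5·200/250=4.000000
k=0 src: V=4.0000
k=1 load: inc=4.000000, refl=4.000000·-1.000000=-4.0000; V=0.000000+4.000000+-4.000000=0.0000
k=2 src: inc=-4.000000, refl=-4.000000·-0.600000=2.4000; V=4.000000+-4.000000+2.400000=2.4000
k=3 load: inc=2.400000, refl=2.400000·-1.000000=-2.4000; V=0.000000+2.400000+-2.400000=0.0000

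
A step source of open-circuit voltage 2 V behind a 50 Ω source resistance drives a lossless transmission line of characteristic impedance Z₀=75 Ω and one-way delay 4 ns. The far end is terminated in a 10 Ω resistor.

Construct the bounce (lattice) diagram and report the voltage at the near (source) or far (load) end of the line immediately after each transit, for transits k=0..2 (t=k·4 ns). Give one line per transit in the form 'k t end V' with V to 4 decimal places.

0 0 source 1.2000
1 4 load 0.2824
2 8 source 0.4659

Γ_L=-0.764706, Γ_S=-0.200000; launch V₁=2·75/125=1.200000
k=0 src: V=1.2000
k=1 load: inc=1.200000, refl=1.200000·-0.764706=-0.9176; V=0.000000+1.200000+-0.917647=0.2824
k=2 src: inc=-0.917647, refl=-0.917647·-0.200000=0.1835; V=1.200000+-0.917647+0.183529=0.4659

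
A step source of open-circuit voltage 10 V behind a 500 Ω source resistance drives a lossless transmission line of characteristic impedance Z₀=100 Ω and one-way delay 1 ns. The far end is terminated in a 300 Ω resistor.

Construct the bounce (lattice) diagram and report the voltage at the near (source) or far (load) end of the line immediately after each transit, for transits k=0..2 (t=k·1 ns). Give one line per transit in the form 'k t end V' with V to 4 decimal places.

Γ_L=0.500000, Γ_S=0.666667; launch V₁=10·100/600=1.666667
k=0 src: V=1.6667
k=1 load: inc=1.666667, refl=1.666667·0.500000=0.8333; V=0.000000+1.666667+0.833333=2.5000
k=2 src: inc=0.833333, refl=0.833333·0.666667=0.5556; V=1.666667+0.833333+0.555556=3.0556

0 0 source 1.6667
1 1 load 2.5000
2 2 source 3.0556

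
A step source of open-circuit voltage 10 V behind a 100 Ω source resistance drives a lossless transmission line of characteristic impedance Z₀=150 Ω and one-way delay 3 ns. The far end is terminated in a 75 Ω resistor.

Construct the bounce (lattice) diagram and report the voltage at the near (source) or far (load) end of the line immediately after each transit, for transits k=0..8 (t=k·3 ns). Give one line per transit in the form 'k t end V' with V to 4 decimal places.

0 0 source 6.0000
1 3 load 4.0000
2 6 source 4.4000
3 9 load 4.2667
4 12 source 4.2933
5 15 load 4.2844
6 18 source 4.2862
7 21 load 4.2856
8 24 source 4.2857

Γ_L=-0.333333, Γ_S=-0.200000; launch V₁=10·150/250=6.000000
k=0 src: V=6.0000
k=1 load: inc=6.000000, refl=6.000000·-0.333333=-2.0000; V=0.000000+6.000000+-2.000000=4.0000
k=2 src: inc=-2.000000, refl=-2.000000·-0.200000=0.4000; V=6.000000+-2.000000+0.400000=4.4000
k=3 load: inc=0.400000, refl=0.400000·-0.333333=-0.1333; V=4.000000+0.400000+-0.133333=4.2667
k=4 src: inc=-0.133333, refl=-0.133333·-0.200000=0.0267; V=4.400000+-0.133333+0.026667=4.2933
k=5 load: inc=0.026667, refl=0.026667·-0.333333=-0.0089; V=4.266667+0.026667+-0.008889=4.2844
k=6 src: inc=-0.008889, refl=-0.008889·-0.200000=0.0018; V=4.293333+-0.008889+0.001778=4.2862
k=7 load: inc=0.001778, refl=0.001778·-0.333333=-0.0006; V=4.284444+0.001778+-0.000593=4.2856
k=8 src: inc=-0.000593, refl=-0.000593·-0.200000=0.0001; V=4.286222+-0.000593+0.000119=4.2857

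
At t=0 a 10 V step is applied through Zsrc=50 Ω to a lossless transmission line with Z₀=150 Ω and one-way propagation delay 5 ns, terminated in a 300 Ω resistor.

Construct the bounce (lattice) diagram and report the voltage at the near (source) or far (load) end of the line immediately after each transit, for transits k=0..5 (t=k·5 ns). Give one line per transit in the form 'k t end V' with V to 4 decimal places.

0 0 source 7.5000
1 5 load 10.0000
2 10 source 8.7500
3 15 load 8.3333
4 20 source 8.5417
5 25 load 8.6111

Γ_L=0.333333, Γ_S=-0.500000; launch V₁=10·150/200=7.500000
k=0 src: V=7.5000
k=1 load: inc=7.500000, refl=7.500000·0.333333=2.5000; V=0.000000+7.500000+2.500000=10.0000
k=2 src: inc=2.500000, refl=2.500000·-0.500000=-1.2500; V=7.500000+2.500000+-1.250000=8.7500
k=3 load: inc=-1.250000, refl=-1.250000·0.333333=-0.4167; V=10.000000+-1.250000+-0.416667=8.3333
k=4 src: inc=-0.416667, refl=-0.416667·-0.500000=0.2083; V=8.750000+-0.416667+0.208333=8.5417
k=5 load: inc=0.208333, refl=0.208333·0.333333=0.0694; V=8.333333+0.208333+0.069444=8.6111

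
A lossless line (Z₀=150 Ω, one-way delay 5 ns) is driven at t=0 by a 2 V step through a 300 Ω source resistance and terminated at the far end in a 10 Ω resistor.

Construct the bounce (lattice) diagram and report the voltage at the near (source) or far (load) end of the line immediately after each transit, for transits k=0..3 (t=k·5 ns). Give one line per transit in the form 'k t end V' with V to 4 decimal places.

Γ_L=-0.875000, Γ_S=0.333333; launch V₁=2·150/450=0.666667
k=0 src: V=0.6667
k=1 load: inc=0.666667, refl=0.666667·-0.875000=-0.5833; V=0.000000+0.666667+-0.583333=0.0833
k=2 src: inc=-0.583333, refl=-0.583333·0.333333=-0.1944; V=0.666667+-0.583333+-0.194444=-0.1111
k=3 load: inc=-0.194444, refl=-0.194444·-0.875000=0.1701; V=0.083333+-0.194444+0.170139=0.0590

0 0 source 0.6667
1 5 load 0.0833
2 10 source -0.1111
3 15 load 0.0590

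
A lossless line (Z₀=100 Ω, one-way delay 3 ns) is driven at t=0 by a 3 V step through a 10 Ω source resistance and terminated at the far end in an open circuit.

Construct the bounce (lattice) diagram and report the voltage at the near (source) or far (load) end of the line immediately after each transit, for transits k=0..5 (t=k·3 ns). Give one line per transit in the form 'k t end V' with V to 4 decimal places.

Γ_L=1.000000, Γ_S=-0.818182; launch V₁=3·100/110=2.727273
k=0 src: V=2.7273
k=1 load: inc=2.727273, refl=2.727273·1.000000=2.7273; V=0.000000+2.727273+2.727273=5.4545
k=2 src: inc=2.727273, refl=2.727273·-0.818182=-2.2314; V=2.727273+2.727273+-2.231405=3.2231
k=3 load: inc=-2.231405, refl=-2.231405·1.000000=-2.2314; V=5.454545+-2.231405+-2.231405=0.9917
k=4 src: inc=-2.231405, refl=-2.231405·-0.818182=1.8257; V=3.223140+-2.231405+1.825695=2.8174
k=5 load: inc=1.825695, refl=1.825695·1.000000=1.8257; V=0.991736+1.825695+1.825695=4.6431

0 0 source 2.7273
1 3 load 5.4545
2 6 source 3.2231
3 9 load 0.9917
4 12 source 2.8174
5 15 load 4.6431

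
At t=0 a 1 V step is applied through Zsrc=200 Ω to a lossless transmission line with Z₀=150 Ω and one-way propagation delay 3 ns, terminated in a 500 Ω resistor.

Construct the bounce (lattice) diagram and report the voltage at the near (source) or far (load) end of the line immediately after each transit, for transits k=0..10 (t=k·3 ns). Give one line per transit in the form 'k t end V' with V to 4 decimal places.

0 0 source 0.4286
1 3 load 0.6593
2 6 source 0.6923
3 9 load 0.7101
4 12 source 0.7126
5 15 load 0.7140
6 18 source 0.7142
7 21 load 0.7143
8 24 source 0.7143
9 27 load 0.7143
10 30 source 0.7143

Γ_L=0.538462, Γ_S=0.142857; launch V₁=1·150/350=0.428571
k=0 src: V=0.4286
k=1 load: inc=0.428571, refl=0.428571·0.538462=0.2308; V=0.000000+0.428571+0.230769=0.6593
k=2 src: inc=0.230769, refl=0.230769·0.142857=0.0330; V=0.428571+0.230769+0.032967=0.6923
k=3 load: inc=0.032967, refl=0.032967·0.538462=0.0178; V=0.659341+0.032967+0.017751=0.7101
k=4 src: inc=0.017751, refl=0.017751·0.142857=0.0025; V=0.692308+0.017751+0.002536=0.7126
k=5 load: inc=0.002536, refl=0.002536·0.538462=0.0014; V=0.710059+0.002536+0.001365=0.7140
k=6 src: inc=0.001365, refl=0.001365·0.142857=0.0002; V=0.712595+0.001365+0.000195=0.7142
k=7 load: inc=0.000195, refl=0.000195·0.538462=0.0001; V=0.713961+0.000195+0.000105=0.7143
k=8 src: inc=0.000105, refl=0.000105·0.142857=0.0000; V=0.714156+0.000105+0.000015=0.7143
k=9 load: inc=0.000015, refl=0.000015·0.538462=0.0000; V=0.714261+0.000015+0.000008=0.7143
k=10 src: inc=0.000008, refl=0.000008·0.142857=0.0000; V=0.714276+0.000008+0.000001=0.7143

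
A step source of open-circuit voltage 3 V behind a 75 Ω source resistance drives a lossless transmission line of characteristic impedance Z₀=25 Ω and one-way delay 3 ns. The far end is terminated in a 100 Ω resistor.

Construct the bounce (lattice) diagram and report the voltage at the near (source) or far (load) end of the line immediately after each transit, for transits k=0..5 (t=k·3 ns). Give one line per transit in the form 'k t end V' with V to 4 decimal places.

0 0 source 0.7500
1 3 load 1.2000
2 6 source 1.4250
3 9 load 1.5600
4 12 source 1.6275
5 15 load 1.6680

Γ_L=0.600000, Γ_S=0.500000; launch V₁=3·25/100=0.750000
k=0 src: V=0.7500
k=1 load: inc=0.750000, refl=0.750000·0.600000=0.4500; V=0.000000+0.750000+0.450000=1.2000
k=2 src: inc=0.450000, refl=0.450000·0.500000=0.2250; V=0.750000+0.450000+0.225000=1.4250
k=3 load: inc=0.225000, refl=0.225000·0.600000=0.1350; V=1.200000+0.225000+0.135000=1.5600
k=4 src: inc=0.135000, refl=0.135000·0.500000=0.0675; V=1.425000+0.135000+0.067500=1.6275
k=5 load: inc=0.067500, refl=0.067500·0.600000=0.0405; V=1.560000+0.067500+0.040500=1.6680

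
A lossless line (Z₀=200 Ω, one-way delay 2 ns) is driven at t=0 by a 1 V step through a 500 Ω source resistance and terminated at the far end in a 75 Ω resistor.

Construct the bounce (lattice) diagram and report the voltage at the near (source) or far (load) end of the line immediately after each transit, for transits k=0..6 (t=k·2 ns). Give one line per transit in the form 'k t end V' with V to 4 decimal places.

0 0 source 0.2857
1 2 load 0.1558
2 4 source 0.1002
3 6 load 0.1255
4 8 source 0.1363
5 10 load 0.1314
6 12 source 0.1293

Γ_L=-0.454545, Γ_S=0.428571; launch V₁=1·200/700=0.285714
k=0 src: V=0.2857
k=1 load: inc=0.285714, refl=0.285714·-0.454545=-0.1299; V=0.000000+0.285714+-0.129870=0.1558
k=2 src: inc=-0.129870, refl=-0.129870·0.428571=-0.0557; V=0.285714+-0.129870+-0.055659=0.1002
k=3 load: inc=-0.055659, refl=-0.055659·-0.454545=0.0253; V=0.155844+-0.055659+0.025299=0.1255
k=4 src: inc=0.025299, refl=0.025299·0.428571=0.0108; V=0.100186+0.025299+0.010843=0.1363
k=5 load: inc=0.010843, refl=0.010843·-0.454545=-0.0049; V=0.125485+0.010843+-0.004928=0.1314
k=6 src: inc=-0.004928, refl=-0.004928·0.428571=-0.0021; V=0.136327+-0.004928+-0.002112=0.1293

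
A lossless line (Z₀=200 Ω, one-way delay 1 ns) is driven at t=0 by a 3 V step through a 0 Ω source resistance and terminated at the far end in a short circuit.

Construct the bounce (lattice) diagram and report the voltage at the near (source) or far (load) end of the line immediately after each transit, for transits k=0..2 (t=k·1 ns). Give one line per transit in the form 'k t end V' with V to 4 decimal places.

0 0 source 3.0000
1 1 load 0.0000
2 2 source 3.0000

Γ_L=-1.000000, Γ_S=-1.000000; launch V₁=3·200/200=3.000000
k=0 src: V=3.0000
k=1 load: inc=3.000000, refl=3.000000·-1.000000=-3.0000; V=0.000000+3.000000+-3.000000=0.0000
k=2 src: inc=-3.000000, refl=-3.000000·-1.000000=3.0000; V=3.000000+-3.000000+3.000000=3.0000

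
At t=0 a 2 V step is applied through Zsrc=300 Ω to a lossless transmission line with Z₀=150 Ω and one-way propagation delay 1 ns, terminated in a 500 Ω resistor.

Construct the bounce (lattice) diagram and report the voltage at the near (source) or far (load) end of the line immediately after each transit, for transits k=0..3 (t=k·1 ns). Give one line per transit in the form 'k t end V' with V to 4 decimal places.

Γ_L=0.538462, Γ_S=0.333333; launch V₁=2·150/450=0.666667
k=0 src: V=0.6667
k=1 load: inc=0.666667, refl=0.666667·0.538462=0.3590; V=0.000000+0.666667+0.358974=1.0256
k=2 src: inc=0.358974, refl=0.358974·0.333333=0.1197; V=0.666667+0.358974+0.119658=1.1453
k=3 load: inc=0.119658, refl=0.119658·0.538462=0.0644; V=1.025641+0.119658+0.064431=1.2097

0 0 source 0.6667
1 1 load 1.0256
2 2 source 1.1453
3 3 load 1.2097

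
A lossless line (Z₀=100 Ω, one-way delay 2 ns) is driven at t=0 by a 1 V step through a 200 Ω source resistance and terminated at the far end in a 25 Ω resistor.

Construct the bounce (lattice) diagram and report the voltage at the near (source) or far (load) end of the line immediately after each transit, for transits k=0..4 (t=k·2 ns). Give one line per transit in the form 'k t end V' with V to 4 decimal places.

Γ_L=-0.600000, Γ_S=0.333333; launch V₁=1·100/300=0.333333
k=0 src: V=0.3333
k=1 load: inc=0.333333, refl=0.333333·-0.600000=-0.2000; V=0.000000+0.333333+-0.200000=0.1333
k=2 src: inc=-0.200000, refl=-0.200000·0.333333=-0.0667; V=0.333333+-0.200000+-0.066667=0.0667
k=3 load: inc=-0.066667, refl=-0.066667·-0.600000=0.0400; V=0.133333+-0.066667+0.040000=0.1067
k=4 src: inc=0.040000, refl=0.040000·0.333333=0.0133; V=0.066667+0.040000+0.013333=0.1200

0 0 source 0.3333
1 2 load 0.1333
2 4 source 0.0667
3 6 load 0.1067
4 8 source 0.1200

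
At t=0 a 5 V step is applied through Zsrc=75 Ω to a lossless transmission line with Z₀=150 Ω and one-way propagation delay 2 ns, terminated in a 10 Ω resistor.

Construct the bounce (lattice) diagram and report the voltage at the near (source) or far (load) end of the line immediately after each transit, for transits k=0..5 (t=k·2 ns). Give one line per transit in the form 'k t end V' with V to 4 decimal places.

0 0 source 3.3333
1 2 load 0.4167
2 4 source 1.3889
3 6 load 0.5382
4 8 source 0.8218
5 10 load 0.5736

Γ_L=-0.875000, Γ_S=-0.333333; launch V₁=5·150/225=3.333333
k=0 src: V=3.3333
k=1 load: inc=3.333333, refl=3.333333·-0.875000=-2.9167; V=0.000000+3.333333+-2.916667=0.4167
k=2 src: inc=-2.916667, refl=-2.916667·-0.333333=0.9722; V=3.333333+-2.916667+0.972222=1.3889
k=3 load: inc=0.972222, refl=0.972222·-0.875000=-0.8507; V=0.416667+0.972222+-0.850694=0.5382
k=4 src: inc=-0.850694, refl=-0.850694·-0.333333=0.2836; V=1.388889+-0.850694+0.283565=0.8218
k=5 load: inc=0.283565, refl=0.283565·-0.875000=-0.2481; V=0.538194+0.283565+-0.248119=0.5736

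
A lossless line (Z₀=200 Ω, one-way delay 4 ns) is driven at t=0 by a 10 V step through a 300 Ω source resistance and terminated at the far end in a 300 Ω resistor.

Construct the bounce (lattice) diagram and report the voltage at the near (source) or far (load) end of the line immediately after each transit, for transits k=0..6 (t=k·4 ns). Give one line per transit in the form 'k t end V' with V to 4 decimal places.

Γ_L=0.200000, Γ_S=0.200000; launch V₁=10·200/500=4.000000
k=0 src: V=4.0000
k=1 load: inc=4.000000, refl=4.000000·0.200000=0.8000; V=0.000000+4.000000+0.800000=4.8000
k=2 src: inc=0.800000, refl=0.800000·0.200000=0.1600; V=4.000000+0.800000+0.160000=4.9600
k=3 load: inc=0.160000, refl=0.160000·0.200000=0.0320; V=4.800000+0.160000+0.032000=4.9920
k=4 src: inc=0.032000, refl=0.032000·0.200000=0.0064; V=4.960000+0.032000+0.006400=4.9984
k=5 load: inc=0.006400, refl=0.006400·0.200000=0.0013; V=4.992000+0.006400+0.001280=4.9997
k=6 src: inc=0.001280, refl=0.001280·0.200000=0.0003; V=4.998400+0.001280+0.000256=4.9999

0 0 source 4.0000
1 4 load 4.8000
2 8 source 4.9600
3 12 load 4.9920
4 16 source 4.9984
5 20 load 4.9997
6 24 source 4.9999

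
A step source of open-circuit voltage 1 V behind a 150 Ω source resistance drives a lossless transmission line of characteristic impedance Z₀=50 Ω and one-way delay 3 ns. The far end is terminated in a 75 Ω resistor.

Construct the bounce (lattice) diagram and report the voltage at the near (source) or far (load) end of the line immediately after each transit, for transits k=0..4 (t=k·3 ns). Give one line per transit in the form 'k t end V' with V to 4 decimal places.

0 0 source 0.2500
1 3 load 0.3000
2 6 source 0.3250
3 9 load 0.3300
4 12 source 0.3325

Γ_L=0.200000, Γ_S=0.500000; launch V₁=1·50/200=0.250000
k=0 src: V=0.2500
k=1 load: inc=0.250000, refl=0.250000·0.200000=0.0500; V=0.000000+0.250000+0.050000=0.3000
k=2 src: inc=0.050000, refl=0.050000·0.500000=0.0250; V=0.250000+0.050000+0.025000=0.3250
k=3 load: inc=0.025000, refl=0.025000·0.200000=0.0050; V=0.300000+0.025000+0.005000=0.3300
k=4 src: inc=0.005000, refl=0.005000·0.500000=0.0025; V=0.325000+0.005000+0.002500=0.3325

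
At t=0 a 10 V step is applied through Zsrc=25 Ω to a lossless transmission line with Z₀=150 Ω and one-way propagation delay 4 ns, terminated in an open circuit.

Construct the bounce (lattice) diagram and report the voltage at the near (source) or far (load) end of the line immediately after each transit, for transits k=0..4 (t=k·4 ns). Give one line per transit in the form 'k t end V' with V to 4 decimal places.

0 0 source 8.5714
1 4 load 17.1429
2 8 source 11.0204
3 12 load 4.8980
4 16 source 9.2711

Γ_L=1.000000, Γ_S=-0.714286; launch V₁=10·150/175=8.571429
k=0 src: V=8.5714
k=1 load: inc=8.571429, refl=8.571429·1.000000=8.5714; V=0.000000+8.571429+8.571429=17.1429
k=2 src: inc=8.571429, refl=8.571429·-0.714286=-6.1224; V=8.571429+8.571429+-6.122449=11.0204
k=3 load: inc=-6.122449, refl=-6.122449·1.000000=-6.1224; V=17.142857+-6.122449+-6.122449=4.8980
k=4 src: inc=-6.122449, refl=-6.122449·-0.714286=4.3732; V=11.020408+-6.122449+4.373178=9.2711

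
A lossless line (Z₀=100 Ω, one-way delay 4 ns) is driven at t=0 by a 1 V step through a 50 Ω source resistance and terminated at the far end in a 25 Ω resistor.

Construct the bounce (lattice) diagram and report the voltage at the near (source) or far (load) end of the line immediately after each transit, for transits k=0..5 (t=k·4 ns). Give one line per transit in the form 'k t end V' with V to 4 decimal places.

Γ_L=-0.600000, Γ_S=-0.333333; launch V₁=1·100/150=0.666667
k=0 src: V=0.6667
k=1 load: inc=0.666667, refl=0.666667·-0.600000=-0.4000; V=0.000000+0.666667+-0.400000=0.2667
k=2 src: inc=-0.400000, refl=-0.400000·-0.333333=0.1333; V=0.666667+-0.400000+0.133333=0.4000
k=3 load: inc=0.133333, refl=0.133333·-0.600000=-0.0800; V=0.266667+0.133333+-0.080000=0.3200
k=4 src: inc=-0.080000, refl=-0.080000·-0.333333=0.0267; V=0.400000+-0.080000+0.026667=0.3467
k=5 load: inc=0.026667, refl=0.026667·-0.600000=-0.0160; V=0.320000+0.026667+-0.016000=0.3307

0 0 source 0.6667
1 4 load 0.2667
2 8 source 0.4000
3 12 load 0.3200
4 16 source 0.3467
5 20 load 0.3307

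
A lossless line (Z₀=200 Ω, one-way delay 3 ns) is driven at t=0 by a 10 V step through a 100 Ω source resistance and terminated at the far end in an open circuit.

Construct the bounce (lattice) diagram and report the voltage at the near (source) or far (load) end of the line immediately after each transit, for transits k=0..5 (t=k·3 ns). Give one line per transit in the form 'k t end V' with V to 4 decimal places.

Γ_L=1.000000, Γ_S=-0.333333; launch V₁=10·200/300=6.666667
k=0 src: V=6.6667
k=1 load: inc=6.666667, refl=6.666667·1.000000=6.6667; V=0.000000+6.666667+6.666667=13.3333
k=2 src: inc=6.666667, refl=6.666667·-0.333333=-2.2222; V=6.666667+6.666667+-2.222222=11.1111
k=3 load: inc=-2.222222, refl=-2.222222·1.000000=-2.2222; V=13.333333+-2.222222+-2.222222=8.8889
k=4 src: inc=-2.222222, refl=-2.222222·-0.333333=0.7407; V=11.111111+-2.222222+0.740741=9.6296
k=5 load: inc=0.740741, refl=0.740741·1.000000=0.7407; V=8.888889+0.740741+0.740741=10.3704

0 0 source 6.6667
1 3 load 13.3333
2 6 source 11.1111
3 9 load 8.8889
4 12 source 9.6296
5 15 load 10.3704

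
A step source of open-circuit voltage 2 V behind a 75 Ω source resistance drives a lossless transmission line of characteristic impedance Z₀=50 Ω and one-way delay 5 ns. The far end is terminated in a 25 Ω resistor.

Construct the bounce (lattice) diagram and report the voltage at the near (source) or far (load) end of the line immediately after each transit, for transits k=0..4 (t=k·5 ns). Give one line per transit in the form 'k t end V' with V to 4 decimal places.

0 0 source 0.8000
1 5 load 0.5333
2 10 source 0.4800
3 15 load 0.4978
4 20 source 0.5013

Γ_L=-0.333333, Γ_S=0.200000; launch V₁=2·50/125=0.800000
k=0 src: V=0.8000
k=1 load: inc=0.800000, refl=0.800000·-0.333333=-0.2667; V=0.000000+0.800000+-0.266667=0.5333
k=2 src: inc=-0.266667, refl=-0.266667·0.200000=-0.0533; V=0.800000+-0.266667+-0.053333=0.4800
k=3 load: inc=-0.053333, refl=-0.053333·-0.333333=0.0178; V=0.533333+-0.053333+0.017778=0.4978
k=4 src: inc=0.017778, refl=0.017778·0.200000=0.0036; V=0.480000+0.017778+0.003556=0.5013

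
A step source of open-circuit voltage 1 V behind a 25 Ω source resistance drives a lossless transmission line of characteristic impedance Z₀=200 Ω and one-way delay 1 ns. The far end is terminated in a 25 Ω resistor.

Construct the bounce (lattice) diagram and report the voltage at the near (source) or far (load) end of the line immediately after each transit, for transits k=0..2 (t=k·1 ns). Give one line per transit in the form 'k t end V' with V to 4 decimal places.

0 0 source 0.8889
1 1 load 0.1975
2 2 source 0.7353

Γ_L=-0.777778, Γ_S=-0.777778; launch V₁=1·200/225=0.888889
k=0 src: V=0.8889
k=1 load: inc=0.888889, refl=0.888889·-0.777778=-0.6914; V=0.000000+0.888889+-0.691358=0.1975
k=2 src: inc=-0.691358, refl=-0.691358·-0.777778=0.5377; V=0.888889+-0.691358+0.537723=0.7353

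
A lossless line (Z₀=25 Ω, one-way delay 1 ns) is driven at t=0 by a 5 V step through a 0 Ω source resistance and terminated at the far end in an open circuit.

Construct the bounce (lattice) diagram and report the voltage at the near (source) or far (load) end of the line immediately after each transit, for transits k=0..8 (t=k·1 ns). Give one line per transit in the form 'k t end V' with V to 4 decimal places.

Γ_L=1.000000, Γ_S=-1.000000; launch V₁=5·25/25=5.000000
k=0 src: V=5.0000
k=1 load: inc=5.000000, refl=5.000000·1.000000=5.0000; V=0.000000+5.000000+5.000000=10.0000
k=2 src: inc=5.000000, refl=5.000000·-1.000000=-5.0000; V=5.000000+5.000000+-5.000000=5.0000
k=3 load: inc=-5.000000, refl=-5.000000·1.000000=-5.0000; V=10.000000+-5.000000+-5.000000=0.0000
k=4 src: inc=-5.000000, refl=-5.000000·-1.000000=5.0000; V=5.000000+-5.000000+5.000000=5.0000
k=5 load: inc=5.000000, refl=5.000000·1.000000=5.0000; V=0.000000+5.000000+5.000000=10.0000
k=6 src: inc=5.000000, refl=5.000000·-1.000000=-5.0000; V=5.000000+5.000000+-5.000000=5.0000
k=7 load: inc=-5.000000, refl=-5.000000·1.000000=-5.0000; V=10.000000+-5.000000+-5.000000=0.0000
k=8 src: inc=-5.000000, refl=-5.000000·-1.000000=5.0000; V=5.000000+-5.000000+5.000000=5.0000

0 0 source 5.0000
1 1 load 10.0000
2 2 source 5.0000
3 3 load 0.0000
4 4 source 5.0000
5 5 load 10.0000
6 6 source 5.0000
7 7 load 0.0000
8 8 source 5.0000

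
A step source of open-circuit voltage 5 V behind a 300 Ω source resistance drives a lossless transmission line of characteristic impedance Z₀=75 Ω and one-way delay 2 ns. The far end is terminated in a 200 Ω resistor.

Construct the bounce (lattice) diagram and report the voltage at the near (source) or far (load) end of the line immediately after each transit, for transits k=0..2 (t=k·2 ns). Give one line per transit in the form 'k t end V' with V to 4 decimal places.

Γ_L=0.454545, Γ_S=0.600000; launch V₁=5·75/375=1.000000
k=0 src: V=1.0000
k=1 load: inc=1.000000, refl=1.000000·0.454545=0.4545; V=0.000000+1.000000+0.454545=1.4545
k=2 src: inc=0.454545, refl=0.454545·0.600000=0.2727; V=1.000000+0.454545+0.272727=1.7273

0 0 source 1.0000
1 2 load 1.4545
2 4 source 1.7273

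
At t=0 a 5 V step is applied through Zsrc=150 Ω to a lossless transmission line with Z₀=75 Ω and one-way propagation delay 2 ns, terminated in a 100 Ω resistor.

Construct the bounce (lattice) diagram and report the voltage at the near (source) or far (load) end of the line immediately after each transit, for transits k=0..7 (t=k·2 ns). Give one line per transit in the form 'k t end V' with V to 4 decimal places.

0 0 source 1.6667
1 2 load 1.9048
2 4 source 1.9841
3 6 load 1.9955
4 8 source 1.9992
5 10 load 1.9998
6 12 source 2.0000
7 14 load 2.0000

Γ_L=0.142857, Γ_S=0.333333; launch V₁=5·75/225=1.666667
k=0 src: V=1.6667
k=1 load: inc=1.666667, refl=1.666667·0.142857=0.2381; V=0.000000+1.666667+0.238095=1.9048
k=2 src: inc=0.238095, refl=0.238095·0.333333=0.0794; V=1.666667+0.238095+0.079365=1.9841
k=3 load: inc=0.079365, refl=0.079365·0.142857=0.0113; V=1.904762+0.079365+0.011338=1.9955
k=4 src: inc=0.011338, refl=0.011338·0.333333=0.0038; V=1.984127+0.011338+0.003779=1.9992
k=5 load: inc=0.003779, refl=0.003779·0.142857=0.0005; V=1.995465+0.003779+0.000540=1.9998
k=6 src: inc=0.000540, refl=0.000540·0.333333=0.0002; V=1.999244+0.000540+0.000180=2.0000
k=7 load: inc=0.000180, refl=0.000180·0.142857=0.0000; V=1.999784+0.000180+0.000026=2.0000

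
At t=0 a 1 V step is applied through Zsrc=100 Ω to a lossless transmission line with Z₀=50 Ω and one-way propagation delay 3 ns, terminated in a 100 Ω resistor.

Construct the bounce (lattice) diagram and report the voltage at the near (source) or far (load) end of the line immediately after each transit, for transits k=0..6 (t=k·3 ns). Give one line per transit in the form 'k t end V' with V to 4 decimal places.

0 0 source 0.3333
1 3 load 0.4444
2 6 source 0.4815
3 9 load 0.4938
4 12 source 0.4979
5 15 load 0.4993
6 18 source 0.4998

Γ_L=0.333333, Γ_S=0.333333; launch V₁=1·50/150=0.333333
k=0 src: V=0.3333
k=1 load: inc=0.333333, refl=0.333333·0.333333=0.1111; V=0.000000+0.333333+0.111111=0.4444
k=2 src: inc=0.111111, refl=0.111111·0.333333=0.0370; V=0.333333+0.111111+0.037037=0.4815
k=3 load: inc=0.037037, refl=0.037037·0.333333=0.0123; V=0.444444+0.037037+0.012346=0.4938
k=4 src: inc=0.012346, refl=0.012346·0.333333=0.0041; V=0.481481+0.012346+0.004115=0.4979
k=5 load: inc=0.004115, refl=0.004115·0.333333=0.0014; V=0.493827+0.004115+0.001372=0.4993
k=6 src: inc=0.001372, refl=0.001372·0.333333=0.0005; V=0.497942+0.001372+0.000457=0.4998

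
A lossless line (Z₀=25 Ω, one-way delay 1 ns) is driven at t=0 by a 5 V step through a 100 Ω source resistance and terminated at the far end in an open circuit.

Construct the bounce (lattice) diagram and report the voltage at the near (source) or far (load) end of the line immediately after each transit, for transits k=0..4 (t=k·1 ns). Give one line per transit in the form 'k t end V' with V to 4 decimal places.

Γ_L=1.000000, Γ_S=0.600000; launch V₁=5·25/125=1.000000
k=0 src: V=1.0000
k=1 load: inc=1.000000, refl=1.000000·1.000000=1.0000; V=0.000000+1.000000+1.000000=2.0000
k=2 src: inc=1.000000, refl=1.000000·0.600000=0.6000; V=1.000000+1.000000+0.600000=2.6000
k=3 load: inc=0.600000, refl=0.600000·1.000000=0.6000; V=2.000000+0.600000+0.600000=3.2000
k=4 src: inc=0.600000, refl=0.600000·0.600000=0.3600; V=2.600000+0.600000+0.360000=3.5600

0 0 source 1.0000
1 1 load 2.0000
2 2 source 2.6000
3 3 load 3.2000
4 4 source 3.5600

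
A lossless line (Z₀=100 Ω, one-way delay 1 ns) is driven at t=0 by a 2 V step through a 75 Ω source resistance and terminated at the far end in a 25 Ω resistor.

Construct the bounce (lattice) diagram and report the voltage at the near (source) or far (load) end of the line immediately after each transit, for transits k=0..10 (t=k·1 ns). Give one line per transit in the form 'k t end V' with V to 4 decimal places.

0 0 source 1.1429
1 1 load 0.4571
2 2 source 0.5551
3 3 load 0.4963
4 4 source 0.5047
5 5 load 0.4997
6 6 source 0.5004
7 7 load 0.5000
8 8 source 0.5000
9 9 load 0.5000
10 10 source 0.5000

Γ_L=-0.600000, Γ_S=-0.142857; launch V₁=2·100/175=1.142857
k=0 src: V=1.1429
k=1 load: inc=1.142857, refl=1.142857·-0.600000=-0.6857; V=0.000000+1.142857+-0.685714=0.4571
k=2 src: inc=-0.685714, refl=-0.685714·-0.142857=0.0980; V=1.142857+-0.685714+0.097959=0.5551
k=3 load: inc=0.097959, refl=0.097959·-0.600000=-0.0588; V=0.457143+0.097959+-0.058776=0.4963
k=4 src: inc=-0.058776, refl=-0.058776·-0.142857=0.0084; V=0.555102+-0.058776+0.008397=0.5047
k=5 load: inc=0.008397, refl=0.008397·-0.600000=-0.0050; V=0.496327+0.008397+-0.005038=0.4997
k=6 src: inc=-0.005038, refl=-0.005038·-0.142857=0.0007; V=0.504723+-0.005038+0.000720=0.5004
k=7 load: inc=0.000720, refl=0.000720·-0.600000=-0.0004; V=0.499685+0.000720+-0.000432=0.5000
k=8 src: inc=-0.000432, refl=-0.000432·-0.142857=0.0001; V=0.500405+-0.000432+0.000062=0.5000
k=9 load: inc=0.000062, refl=0.000062·-0.600000=-0.0000; V=0.499973+0.000062+-0.000037=0.5000
k=10 src: inc=-0.000037, refl=-0.000037·-0.142857=0.0000; V=0.500035+-0.000037+0.000005=0.5000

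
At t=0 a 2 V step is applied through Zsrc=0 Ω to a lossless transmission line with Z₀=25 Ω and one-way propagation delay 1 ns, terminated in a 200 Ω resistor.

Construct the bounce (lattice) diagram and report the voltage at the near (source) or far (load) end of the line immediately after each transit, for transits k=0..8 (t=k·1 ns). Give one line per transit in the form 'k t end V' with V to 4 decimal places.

Γ_L=0.777778, Γ_S=-1.000000; launch V₁=2·25/25=2.000000
k=0 src: V=2.0000
k=1 load: inc=2.000000, refl=2.000000·0.777778=1.5556; V=0.000000+2.000000+1.555556=3.5556
k=2 src: inc=1.555556, refl=1.555556·-1.000000=-1.5556; V=2.000000+1.555556+-1.555556=2.0000
k=3 load: inc=-1.555556, refl=-1.555556·0.777778=-1.2099; V=3.555556+-1.555556+-1.209877=0.7901
k=4 src: inc=-1.209877, refl=-1.209877·-1.000000=1.2099; V=2.000000+-1.209877+1.209877=2.0000
k=5 load: inc=1.209877, refl=1.209877·0.777778=0.9410; V=0.790123+1.209877+0.941015=2.9410
k=6 src: inc=0.941015, refl=0.941015·-1.000000=-0.9410; V=2.000000+0.941015+-0.941015=2.0000
k=7 load: inc=-0.941015, refl=-0.941015·0.777778=-0.7319; V=2.941015+-0.941015+-0.731901=1.2681
k=8 src: inc=-0.731901, refl=-0.731901·-1.000000=0.7319; V=2.000000+-0.731901+0.731901=2.0000

0 0 source 2.0000
1 1 load 3.5556
2 2 source 2.0000
3 3 load 0.7901
4 4 source 2.0000
5 5 load 2.9410
6 6 source 2.0000
7 7 load 1.2681
8 8 source 2.0000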